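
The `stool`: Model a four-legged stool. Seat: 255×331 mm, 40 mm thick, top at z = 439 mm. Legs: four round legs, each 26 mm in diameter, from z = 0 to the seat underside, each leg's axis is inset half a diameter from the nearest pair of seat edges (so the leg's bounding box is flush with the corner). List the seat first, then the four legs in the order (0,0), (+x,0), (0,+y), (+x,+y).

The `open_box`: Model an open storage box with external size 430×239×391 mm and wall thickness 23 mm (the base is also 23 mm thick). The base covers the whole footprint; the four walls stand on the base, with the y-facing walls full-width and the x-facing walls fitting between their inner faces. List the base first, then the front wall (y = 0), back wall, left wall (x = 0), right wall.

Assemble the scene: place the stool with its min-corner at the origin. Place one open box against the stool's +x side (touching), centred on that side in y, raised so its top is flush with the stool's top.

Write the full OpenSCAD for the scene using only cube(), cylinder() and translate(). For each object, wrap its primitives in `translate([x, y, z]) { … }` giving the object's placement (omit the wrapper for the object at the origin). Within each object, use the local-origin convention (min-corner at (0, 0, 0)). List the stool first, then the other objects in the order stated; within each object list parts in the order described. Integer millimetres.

translate([0, 0, 399]) cube([255, 331, 40]);
translate([13, 13, 0]) cylinder(h = 399, r = 13);
translate([242, 13, 0]) cylinder(h = 399, r = 13);
translate([13, 318, 0]) cylinder(h = 399, r = 13);
translate([242, 318, 0]) cylinder(h = 399, r = 13);
translate([255, 46, 48]) {
  cube([430, 239, 23]);
  translate([0, 0, 23]) cube([430, 23, 368]);
  translate([0, 216, 23]) cube([430, 23, 368]);
  translate([0, 23, 23]) cube([23, 193, 368]);
  translate([407, 23, 23]) cube([23, 193, 368]);
}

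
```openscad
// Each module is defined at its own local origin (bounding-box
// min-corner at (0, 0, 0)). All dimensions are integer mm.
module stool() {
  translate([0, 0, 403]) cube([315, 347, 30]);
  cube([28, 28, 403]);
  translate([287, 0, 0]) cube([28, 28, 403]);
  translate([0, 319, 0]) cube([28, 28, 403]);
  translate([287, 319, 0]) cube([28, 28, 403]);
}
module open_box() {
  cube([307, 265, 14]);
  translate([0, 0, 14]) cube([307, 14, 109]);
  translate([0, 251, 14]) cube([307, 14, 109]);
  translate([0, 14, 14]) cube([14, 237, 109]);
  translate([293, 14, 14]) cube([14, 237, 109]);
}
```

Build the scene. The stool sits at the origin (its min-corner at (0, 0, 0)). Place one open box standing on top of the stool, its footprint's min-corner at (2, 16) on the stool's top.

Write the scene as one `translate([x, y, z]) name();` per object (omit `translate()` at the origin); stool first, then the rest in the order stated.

stool();
translate([2, 16, 433]) open_box();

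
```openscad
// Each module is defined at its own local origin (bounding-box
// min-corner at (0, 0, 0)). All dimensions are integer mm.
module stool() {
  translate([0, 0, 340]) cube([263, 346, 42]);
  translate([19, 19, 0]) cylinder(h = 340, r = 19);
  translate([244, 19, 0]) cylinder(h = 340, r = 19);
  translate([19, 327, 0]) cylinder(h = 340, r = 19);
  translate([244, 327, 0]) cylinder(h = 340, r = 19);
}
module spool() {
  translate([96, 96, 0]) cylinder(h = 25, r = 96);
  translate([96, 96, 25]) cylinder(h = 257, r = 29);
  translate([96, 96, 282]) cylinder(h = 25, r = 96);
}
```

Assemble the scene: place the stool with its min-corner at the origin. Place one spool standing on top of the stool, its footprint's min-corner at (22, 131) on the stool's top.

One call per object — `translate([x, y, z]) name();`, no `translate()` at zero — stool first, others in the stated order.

stool();
translate([22, 131, 382]) spool();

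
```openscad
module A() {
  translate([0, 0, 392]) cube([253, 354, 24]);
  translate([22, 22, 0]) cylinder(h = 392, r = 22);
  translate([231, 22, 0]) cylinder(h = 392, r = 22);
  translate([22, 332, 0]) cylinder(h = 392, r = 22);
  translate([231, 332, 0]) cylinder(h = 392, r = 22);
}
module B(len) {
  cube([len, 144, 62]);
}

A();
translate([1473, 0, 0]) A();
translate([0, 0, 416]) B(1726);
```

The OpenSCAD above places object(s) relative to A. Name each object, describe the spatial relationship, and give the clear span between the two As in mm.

Second stool starts at x = 1473; first ends at x = 253; clear span = 1473 − 253 = 1220 mm.

A is a stool. B is a beam. A beam spans the tops of two stools. The clear span between the two stools is 1220 mm.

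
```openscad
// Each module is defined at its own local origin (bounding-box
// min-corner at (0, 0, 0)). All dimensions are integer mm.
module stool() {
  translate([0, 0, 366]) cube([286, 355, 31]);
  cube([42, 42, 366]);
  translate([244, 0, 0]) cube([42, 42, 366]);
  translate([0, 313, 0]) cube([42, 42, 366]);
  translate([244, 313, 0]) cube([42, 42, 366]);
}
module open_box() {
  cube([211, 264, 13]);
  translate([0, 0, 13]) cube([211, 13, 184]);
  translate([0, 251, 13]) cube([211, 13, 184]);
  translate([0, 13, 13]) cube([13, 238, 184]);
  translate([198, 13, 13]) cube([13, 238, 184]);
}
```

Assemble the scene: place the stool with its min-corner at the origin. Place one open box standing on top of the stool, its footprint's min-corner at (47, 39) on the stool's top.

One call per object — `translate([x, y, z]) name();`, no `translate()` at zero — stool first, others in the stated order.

stool();
translate([47, 39, 397]) open_box();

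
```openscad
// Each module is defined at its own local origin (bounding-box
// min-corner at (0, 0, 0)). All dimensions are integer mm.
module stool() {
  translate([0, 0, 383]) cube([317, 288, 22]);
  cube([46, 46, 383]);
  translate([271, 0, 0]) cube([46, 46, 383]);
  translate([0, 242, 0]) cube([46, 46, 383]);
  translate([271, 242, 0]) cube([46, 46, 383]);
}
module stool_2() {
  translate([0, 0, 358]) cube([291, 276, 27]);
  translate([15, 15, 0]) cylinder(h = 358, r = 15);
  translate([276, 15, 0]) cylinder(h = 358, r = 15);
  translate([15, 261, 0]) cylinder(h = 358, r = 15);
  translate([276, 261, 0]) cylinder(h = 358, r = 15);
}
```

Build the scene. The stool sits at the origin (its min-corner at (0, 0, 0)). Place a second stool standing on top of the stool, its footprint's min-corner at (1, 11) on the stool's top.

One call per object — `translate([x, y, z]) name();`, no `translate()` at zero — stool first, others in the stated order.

stool();
translate([1, 11, 405]) stool_2();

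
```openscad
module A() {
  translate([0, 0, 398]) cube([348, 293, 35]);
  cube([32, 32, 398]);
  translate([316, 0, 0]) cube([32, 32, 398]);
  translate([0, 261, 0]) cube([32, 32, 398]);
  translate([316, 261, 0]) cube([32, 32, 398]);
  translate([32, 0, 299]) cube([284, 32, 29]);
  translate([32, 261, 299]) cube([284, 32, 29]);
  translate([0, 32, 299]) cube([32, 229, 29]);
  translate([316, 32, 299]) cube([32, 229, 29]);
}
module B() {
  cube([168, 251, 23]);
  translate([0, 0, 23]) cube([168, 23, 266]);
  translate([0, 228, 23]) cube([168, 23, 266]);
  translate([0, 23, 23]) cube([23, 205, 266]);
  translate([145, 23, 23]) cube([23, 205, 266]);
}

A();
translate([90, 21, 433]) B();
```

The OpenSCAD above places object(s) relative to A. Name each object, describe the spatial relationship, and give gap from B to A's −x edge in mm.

A is a stool. B is an open box. The open box is on top of the stool, centred. The gap from the open box to the stool's −x edge is 90 mm.

The open box's min-x is at 90; the stool's min-x is 0; gap = 90 mm.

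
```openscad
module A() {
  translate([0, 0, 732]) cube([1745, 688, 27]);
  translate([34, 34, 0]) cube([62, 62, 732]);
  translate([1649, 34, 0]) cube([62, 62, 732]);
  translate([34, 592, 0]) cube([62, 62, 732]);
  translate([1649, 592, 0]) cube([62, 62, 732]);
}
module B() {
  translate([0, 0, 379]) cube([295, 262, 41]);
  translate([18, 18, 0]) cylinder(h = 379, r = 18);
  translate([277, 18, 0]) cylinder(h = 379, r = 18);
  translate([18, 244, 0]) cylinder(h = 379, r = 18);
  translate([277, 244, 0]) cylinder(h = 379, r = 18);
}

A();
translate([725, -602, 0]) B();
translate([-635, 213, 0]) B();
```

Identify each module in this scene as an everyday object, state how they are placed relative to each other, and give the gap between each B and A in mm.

A is a table. B is a stool. Two stools sit around the table at the −y, −x sides. The gap between each stool and the table is 340 mm.

Each stool's nearest face is 340 mm from the table's bounding box.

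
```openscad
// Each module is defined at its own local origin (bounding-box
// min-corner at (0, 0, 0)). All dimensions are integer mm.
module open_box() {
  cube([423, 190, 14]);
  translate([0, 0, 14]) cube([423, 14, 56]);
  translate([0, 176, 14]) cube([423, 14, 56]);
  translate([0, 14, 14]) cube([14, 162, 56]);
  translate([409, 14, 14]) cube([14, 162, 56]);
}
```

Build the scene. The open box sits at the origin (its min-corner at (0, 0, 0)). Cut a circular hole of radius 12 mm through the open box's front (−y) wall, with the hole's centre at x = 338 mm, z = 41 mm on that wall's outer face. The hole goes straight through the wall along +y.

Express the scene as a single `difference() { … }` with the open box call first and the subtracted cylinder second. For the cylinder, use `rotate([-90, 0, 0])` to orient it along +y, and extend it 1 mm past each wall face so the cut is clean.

difference() {
  open_box();
  translate([338, -1, 41]) rotate([-90, 0, 0]) cylinder(h = 16, r = 12);
}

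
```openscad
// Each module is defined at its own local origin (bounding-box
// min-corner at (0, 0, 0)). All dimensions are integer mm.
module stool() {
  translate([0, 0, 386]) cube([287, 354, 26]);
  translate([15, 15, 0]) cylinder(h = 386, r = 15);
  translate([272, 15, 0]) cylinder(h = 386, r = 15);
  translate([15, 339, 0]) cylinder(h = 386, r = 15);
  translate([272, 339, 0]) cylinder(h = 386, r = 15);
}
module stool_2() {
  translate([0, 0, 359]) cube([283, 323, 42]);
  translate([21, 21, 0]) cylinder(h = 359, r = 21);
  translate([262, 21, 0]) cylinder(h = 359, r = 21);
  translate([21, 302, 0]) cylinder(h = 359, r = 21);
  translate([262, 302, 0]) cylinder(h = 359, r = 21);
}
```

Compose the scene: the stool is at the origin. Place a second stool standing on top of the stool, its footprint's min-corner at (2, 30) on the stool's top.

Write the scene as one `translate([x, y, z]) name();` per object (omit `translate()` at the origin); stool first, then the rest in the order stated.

stool();
translate([2, 30, 412]) stool_2();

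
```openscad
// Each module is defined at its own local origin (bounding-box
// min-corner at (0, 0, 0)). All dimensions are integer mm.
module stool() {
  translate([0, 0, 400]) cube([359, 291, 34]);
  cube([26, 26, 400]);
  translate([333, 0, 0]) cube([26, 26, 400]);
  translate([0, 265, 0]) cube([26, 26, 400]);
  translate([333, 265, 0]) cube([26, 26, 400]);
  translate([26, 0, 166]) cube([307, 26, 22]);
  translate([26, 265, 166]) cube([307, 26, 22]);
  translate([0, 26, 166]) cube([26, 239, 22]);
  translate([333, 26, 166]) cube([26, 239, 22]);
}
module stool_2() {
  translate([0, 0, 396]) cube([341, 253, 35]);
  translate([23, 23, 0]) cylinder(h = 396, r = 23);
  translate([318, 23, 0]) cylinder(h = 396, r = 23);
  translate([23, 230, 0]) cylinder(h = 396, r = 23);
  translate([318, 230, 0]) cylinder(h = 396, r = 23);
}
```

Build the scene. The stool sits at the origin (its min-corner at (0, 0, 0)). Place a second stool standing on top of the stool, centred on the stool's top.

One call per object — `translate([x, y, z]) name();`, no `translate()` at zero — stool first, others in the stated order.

stool();
translate([9, 19, 434]) stool_2();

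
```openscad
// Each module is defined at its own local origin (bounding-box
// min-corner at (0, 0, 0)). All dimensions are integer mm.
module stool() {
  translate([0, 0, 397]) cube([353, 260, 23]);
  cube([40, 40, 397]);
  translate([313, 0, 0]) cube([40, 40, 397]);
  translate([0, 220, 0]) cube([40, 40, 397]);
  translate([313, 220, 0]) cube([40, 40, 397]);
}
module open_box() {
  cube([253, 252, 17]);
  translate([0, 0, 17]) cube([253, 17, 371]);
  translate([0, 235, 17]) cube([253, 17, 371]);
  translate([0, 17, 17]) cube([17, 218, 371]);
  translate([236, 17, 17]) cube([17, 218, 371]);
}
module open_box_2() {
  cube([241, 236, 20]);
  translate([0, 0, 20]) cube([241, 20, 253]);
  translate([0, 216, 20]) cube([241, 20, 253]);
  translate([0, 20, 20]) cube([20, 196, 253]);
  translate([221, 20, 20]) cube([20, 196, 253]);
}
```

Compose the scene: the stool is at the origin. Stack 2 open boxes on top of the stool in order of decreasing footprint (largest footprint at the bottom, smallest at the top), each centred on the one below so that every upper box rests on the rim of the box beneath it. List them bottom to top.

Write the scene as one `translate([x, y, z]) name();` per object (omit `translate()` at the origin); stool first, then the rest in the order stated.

stool();
translate([50, 4, 420]) open_box();
translate([56, 12, 808]) open_box_2();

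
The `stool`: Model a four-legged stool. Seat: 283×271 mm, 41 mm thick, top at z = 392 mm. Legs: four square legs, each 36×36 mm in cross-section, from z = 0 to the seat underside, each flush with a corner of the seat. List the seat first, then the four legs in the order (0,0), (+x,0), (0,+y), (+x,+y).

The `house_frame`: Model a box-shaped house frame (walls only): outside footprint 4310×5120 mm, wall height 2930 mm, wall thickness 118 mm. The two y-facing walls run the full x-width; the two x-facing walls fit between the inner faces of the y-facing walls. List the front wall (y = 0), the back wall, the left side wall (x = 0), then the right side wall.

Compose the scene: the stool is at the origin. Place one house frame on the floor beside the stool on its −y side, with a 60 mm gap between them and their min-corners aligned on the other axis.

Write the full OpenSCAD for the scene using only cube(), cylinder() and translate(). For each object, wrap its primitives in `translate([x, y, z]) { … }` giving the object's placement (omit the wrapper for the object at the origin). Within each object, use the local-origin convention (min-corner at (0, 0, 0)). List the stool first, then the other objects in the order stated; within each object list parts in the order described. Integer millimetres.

translate([0, 0, 351]) cube([283, 271, 41]);
cube([36, 36, 351]);
translate([247, 0, 0]) cube([36, 36, 351]);
translate([0, 235, 0]) cube([36, 36, 351]);
translate([247, 235, 0]) cube([36, 36, 351]);
translate([0, -5180, 0]) {
  cube([4310, 118, 2930]);
  translate([0, 5002, 0]) cube([4310, 118, 2930]);
  translate([0, 118, 0]) cube([118, 4884, 2930]);
  translate([4192, 118, 0]) cube([118, 4884, 2930]);
}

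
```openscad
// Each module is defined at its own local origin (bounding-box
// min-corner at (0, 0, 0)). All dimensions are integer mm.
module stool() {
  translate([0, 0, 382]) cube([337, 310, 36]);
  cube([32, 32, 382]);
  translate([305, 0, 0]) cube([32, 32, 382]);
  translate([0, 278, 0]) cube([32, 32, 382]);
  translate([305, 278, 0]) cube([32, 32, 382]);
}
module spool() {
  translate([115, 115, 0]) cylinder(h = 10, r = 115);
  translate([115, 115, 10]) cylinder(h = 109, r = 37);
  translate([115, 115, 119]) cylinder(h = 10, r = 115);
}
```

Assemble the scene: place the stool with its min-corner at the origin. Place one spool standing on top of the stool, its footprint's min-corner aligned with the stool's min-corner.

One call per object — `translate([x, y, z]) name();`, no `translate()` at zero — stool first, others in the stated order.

stool();
translate([0, 0, 418]) spool();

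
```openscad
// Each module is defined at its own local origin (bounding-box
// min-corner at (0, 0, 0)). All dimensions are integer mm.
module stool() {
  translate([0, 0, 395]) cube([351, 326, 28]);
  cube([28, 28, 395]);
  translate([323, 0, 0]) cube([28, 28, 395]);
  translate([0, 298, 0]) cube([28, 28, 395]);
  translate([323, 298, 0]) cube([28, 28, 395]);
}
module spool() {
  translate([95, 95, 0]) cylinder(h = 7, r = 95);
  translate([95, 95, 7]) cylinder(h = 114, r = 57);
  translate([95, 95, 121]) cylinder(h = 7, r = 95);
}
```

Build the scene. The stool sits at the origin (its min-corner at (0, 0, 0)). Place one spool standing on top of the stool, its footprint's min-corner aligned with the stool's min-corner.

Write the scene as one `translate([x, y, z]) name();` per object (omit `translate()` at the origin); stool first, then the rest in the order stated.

stool();
translate([0, 0, 423]) spool();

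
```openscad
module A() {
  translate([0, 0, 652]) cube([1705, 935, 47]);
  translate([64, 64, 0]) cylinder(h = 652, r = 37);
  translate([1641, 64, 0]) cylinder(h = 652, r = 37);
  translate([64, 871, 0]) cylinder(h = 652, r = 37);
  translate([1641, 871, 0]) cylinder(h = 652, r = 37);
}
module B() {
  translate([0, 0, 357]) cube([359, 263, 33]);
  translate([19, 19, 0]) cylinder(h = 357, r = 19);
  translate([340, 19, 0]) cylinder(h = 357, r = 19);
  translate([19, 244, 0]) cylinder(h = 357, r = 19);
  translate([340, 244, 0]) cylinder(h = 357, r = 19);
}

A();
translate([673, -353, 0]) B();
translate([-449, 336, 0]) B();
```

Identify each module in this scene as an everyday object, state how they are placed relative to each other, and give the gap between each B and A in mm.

A is a table. B is a stool. Two stools sit around the table at the −y, −x sides. The gap between each stool and the table is 90 mm.

Each stool's nearest face is 90 mm from the table's bounding box.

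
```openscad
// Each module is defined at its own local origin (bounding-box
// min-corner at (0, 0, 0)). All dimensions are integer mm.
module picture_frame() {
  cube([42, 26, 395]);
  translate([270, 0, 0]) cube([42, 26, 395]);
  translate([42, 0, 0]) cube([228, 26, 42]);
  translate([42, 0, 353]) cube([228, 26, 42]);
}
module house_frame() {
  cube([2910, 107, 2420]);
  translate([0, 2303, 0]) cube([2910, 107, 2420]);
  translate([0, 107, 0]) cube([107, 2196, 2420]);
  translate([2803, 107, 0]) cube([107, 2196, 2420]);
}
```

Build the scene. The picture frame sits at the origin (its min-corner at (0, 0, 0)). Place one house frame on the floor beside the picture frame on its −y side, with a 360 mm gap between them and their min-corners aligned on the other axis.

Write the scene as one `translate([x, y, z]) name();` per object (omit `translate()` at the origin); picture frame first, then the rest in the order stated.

picture_frame();
translate([0, -2770, 0]) house_frame();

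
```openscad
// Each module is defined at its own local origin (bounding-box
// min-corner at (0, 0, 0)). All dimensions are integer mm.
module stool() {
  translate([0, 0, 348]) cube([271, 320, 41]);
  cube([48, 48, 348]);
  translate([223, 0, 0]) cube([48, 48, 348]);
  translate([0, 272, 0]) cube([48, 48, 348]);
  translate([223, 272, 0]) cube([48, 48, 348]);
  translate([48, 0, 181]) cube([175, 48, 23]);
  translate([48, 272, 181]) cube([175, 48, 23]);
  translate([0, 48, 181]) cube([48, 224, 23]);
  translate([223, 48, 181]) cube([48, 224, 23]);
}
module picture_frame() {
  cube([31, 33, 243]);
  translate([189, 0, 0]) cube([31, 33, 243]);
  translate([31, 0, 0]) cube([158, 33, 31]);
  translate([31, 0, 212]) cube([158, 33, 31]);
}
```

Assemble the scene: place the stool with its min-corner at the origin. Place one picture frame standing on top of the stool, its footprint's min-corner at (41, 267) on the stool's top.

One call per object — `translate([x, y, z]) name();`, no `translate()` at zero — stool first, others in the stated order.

stool();
translate([41, 267, 389]) picture_frame();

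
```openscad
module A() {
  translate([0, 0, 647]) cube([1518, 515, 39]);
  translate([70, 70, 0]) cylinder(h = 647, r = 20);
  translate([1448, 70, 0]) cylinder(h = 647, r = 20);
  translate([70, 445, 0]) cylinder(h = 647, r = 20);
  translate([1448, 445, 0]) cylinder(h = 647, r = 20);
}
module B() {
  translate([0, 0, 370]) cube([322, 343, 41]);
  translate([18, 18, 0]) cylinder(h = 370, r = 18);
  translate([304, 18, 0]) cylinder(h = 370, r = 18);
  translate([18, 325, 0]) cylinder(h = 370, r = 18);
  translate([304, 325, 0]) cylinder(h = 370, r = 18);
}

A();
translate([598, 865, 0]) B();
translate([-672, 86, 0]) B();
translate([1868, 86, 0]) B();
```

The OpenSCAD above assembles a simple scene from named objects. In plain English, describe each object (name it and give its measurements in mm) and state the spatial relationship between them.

A is a table with a 1518×515 mm rectangular top, 39 mm thick, top surface at z = 686 mm, supported by four round legs of 40 mm diameter, each leg's bounding box inset 50 mm from the nearest pair of top edges, running from the floor.

B is a four-legged stool. The seat is 322×343 mm, 41 mm thick, top at z = 411 mm. It stands on four round legs, each 36 mm in diameter, from z = 0 to the seat underside, each leg's axis is inset half a diameter from the nearest pair of seat edges (so the leg's bounding box is flush with the corner).

Three stools sit around the table at the +y, −x, +x sides.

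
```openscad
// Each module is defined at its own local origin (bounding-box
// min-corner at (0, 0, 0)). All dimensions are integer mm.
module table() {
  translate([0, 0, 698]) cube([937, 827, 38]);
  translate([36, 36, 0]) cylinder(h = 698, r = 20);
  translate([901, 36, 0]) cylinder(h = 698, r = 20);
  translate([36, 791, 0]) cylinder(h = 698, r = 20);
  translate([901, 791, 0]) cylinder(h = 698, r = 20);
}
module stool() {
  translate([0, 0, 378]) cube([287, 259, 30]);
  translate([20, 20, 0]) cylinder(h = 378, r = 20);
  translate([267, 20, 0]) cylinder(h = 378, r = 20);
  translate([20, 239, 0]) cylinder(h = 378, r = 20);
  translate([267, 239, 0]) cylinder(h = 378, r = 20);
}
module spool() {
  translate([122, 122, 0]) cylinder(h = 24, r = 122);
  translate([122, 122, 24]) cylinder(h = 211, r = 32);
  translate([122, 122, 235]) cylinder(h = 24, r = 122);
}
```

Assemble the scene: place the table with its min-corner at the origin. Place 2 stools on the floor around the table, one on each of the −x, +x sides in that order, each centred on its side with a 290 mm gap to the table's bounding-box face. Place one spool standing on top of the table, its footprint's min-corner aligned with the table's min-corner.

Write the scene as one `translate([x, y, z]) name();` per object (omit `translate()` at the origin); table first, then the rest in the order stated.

table();
translate([-577, 284, 0]) stool();
translate([1227, 284, 0]) stool();
translate([0, 0, 736]) spool();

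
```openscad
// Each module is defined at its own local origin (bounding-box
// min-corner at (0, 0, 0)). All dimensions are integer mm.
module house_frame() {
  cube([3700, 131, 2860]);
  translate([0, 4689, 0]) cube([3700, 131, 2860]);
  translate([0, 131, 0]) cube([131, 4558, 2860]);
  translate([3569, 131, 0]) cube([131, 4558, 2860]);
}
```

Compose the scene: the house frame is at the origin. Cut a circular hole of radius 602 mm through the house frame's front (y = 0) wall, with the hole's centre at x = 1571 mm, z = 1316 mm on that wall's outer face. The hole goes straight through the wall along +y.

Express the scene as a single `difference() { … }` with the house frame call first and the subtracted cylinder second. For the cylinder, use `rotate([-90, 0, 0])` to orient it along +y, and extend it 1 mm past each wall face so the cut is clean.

difference() {
  house_frame();
  translate([1571, -1, 1316]) rotate([-90, 0, 0]) cylinder(h = 133, r = 602);
}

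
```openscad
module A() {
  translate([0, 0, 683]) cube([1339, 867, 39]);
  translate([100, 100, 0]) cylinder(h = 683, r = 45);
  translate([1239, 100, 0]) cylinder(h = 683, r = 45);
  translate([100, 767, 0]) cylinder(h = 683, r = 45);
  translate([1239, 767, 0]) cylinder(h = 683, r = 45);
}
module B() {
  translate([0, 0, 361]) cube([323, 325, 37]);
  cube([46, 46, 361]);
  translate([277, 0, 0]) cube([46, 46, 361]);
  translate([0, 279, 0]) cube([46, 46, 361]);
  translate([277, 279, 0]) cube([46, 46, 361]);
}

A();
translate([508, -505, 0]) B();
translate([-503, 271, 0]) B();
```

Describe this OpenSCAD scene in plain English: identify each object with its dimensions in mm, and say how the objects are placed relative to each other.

A is a table: top 1339 mm (x) × 867 mm (y), 39 mm thick, upper face at z = 722 mm, on four round legs of 90 mm diameter, each leg's bounding box inset 55 mm from the nearest pair of top edges, running from z = 0 to the bottom of the top.

B is a four-legged stool. The seat is a 323×325×37 mm slab whose top surface is at z = 398 mm; four square legs, each 46×46 mm in cross-section, run from the floor (z = 0) to the underside of the seat, each flush with a corner of the seat.

Two stools sit around the table at the −y, −x sides.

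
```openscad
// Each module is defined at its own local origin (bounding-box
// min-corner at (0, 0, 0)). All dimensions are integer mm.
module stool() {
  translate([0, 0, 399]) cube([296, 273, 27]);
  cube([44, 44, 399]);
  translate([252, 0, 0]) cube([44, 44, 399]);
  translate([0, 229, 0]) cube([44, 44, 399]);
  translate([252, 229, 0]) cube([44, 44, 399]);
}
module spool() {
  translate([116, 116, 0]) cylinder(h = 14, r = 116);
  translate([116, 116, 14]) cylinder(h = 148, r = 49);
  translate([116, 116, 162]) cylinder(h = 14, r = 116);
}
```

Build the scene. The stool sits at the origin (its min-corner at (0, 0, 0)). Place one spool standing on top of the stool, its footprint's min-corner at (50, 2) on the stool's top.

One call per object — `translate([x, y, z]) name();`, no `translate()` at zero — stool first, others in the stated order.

stool();
translate([50, 2, 426]) spool();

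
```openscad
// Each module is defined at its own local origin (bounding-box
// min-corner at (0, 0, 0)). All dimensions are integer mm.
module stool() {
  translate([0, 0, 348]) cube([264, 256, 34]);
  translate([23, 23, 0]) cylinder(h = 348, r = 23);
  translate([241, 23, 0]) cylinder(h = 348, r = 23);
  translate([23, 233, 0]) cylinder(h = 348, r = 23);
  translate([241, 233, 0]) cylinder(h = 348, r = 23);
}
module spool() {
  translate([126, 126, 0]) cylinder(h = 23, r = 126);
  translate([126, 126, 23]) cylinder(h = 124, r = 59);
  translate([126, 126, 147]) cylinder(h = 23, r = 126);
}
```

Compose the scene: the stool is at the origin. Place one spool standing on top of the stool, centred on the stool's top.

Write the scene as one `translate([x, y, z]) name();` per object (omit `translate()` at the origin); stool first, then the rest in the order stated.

stool();
translate([6, 2, 382]) spool();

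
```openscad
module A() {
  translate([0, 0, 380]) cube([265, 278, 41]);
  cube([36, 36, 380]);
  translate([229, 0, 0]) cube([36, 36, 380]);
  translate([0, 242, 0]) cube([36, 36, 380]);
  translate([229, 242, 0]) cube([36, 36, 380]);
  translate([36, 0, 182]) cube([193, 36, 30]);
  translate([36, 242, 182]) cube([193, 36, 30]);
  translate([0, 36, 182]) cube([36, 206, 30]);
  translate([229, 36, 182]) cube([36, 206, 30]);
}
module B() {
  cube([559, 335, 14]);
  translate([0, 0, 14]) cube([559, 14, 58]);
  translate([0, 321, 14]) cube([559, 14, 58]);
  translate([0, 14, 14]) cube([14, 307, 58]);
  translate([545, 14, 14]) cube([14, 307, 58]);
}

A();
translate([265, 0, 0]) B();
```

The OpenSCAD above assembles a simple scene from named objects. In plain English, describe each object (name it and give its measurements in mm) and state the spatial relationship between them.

A is a simple wooden stool: a rectangular seat 265 mm (x) by 278 mm (y), 41 mm thick, top face at z = 421 mm, on four square legs, each 36×36 mm in cross-section. The legs rest on z = 0, each flush with a corner of the seat. Four stretchers, 36 mm wide and 30 mm tall, connect adjacent legs with their undersides at z = 182 mm, each running between the inner faces of the legs it joins and aligned with the legs' outer faces on the other axis.

B is an open-topped rectangular box: outside dimensions 559×335×72 mm, with a uniform wall and base thickness of 14 mm. The base is a full 559×335 slab on the floor; four walls sit on top of the base. The front and back walls (the −y and +y sides) span the full width; the two side walls fit between them.

The open box is against the stool's +x side, with their −y faces flush.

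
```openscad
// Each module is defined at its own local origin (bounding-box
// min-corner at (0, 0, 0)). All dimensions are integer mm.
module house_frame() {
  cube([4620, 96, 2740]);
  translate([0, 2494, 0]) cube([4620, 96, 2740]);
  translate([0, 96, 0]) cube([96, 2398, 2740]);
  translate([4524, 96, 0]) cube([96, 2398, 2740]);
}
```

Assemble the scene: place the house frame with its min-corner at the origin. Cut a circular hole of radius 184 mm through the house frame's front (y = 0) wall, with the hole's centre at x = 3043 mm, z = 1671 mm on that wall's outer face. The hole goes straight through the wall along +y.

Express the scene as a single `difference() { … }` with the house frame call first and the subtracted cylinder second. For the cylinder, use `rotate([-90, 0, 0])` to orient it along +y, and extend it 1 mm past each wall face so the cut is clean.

difference() {
  house_frame();
  translate([3043, -1, 1671]) rotate([-90, 0, 0]) cylinder(h = 98, r = 184);
}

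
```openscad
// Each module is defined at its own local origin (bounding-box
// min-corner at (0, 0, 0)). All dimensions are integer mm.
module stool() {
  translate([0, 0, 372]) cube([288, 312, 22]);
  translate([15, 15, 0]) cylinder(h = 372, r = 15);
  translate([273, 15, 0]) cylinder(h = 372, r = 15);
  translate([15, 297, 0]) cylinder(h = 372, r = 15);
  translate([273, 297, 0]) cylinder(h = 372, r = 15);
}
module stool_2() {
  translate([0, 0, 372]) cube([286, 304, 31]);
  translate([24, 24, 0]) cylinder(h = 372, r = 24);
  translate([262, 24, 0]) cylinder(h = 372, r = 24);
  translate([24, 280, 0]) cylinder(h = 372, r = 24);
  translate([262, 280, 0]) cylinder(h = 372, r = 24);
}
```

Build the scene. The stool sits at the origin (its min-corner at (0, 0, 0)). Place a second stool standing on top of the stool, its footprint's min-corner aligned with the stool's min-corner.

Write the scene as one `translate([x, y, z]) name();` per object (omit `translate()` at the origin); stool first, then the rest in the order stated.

stool();
translate([0, 0, 394]) stool_2();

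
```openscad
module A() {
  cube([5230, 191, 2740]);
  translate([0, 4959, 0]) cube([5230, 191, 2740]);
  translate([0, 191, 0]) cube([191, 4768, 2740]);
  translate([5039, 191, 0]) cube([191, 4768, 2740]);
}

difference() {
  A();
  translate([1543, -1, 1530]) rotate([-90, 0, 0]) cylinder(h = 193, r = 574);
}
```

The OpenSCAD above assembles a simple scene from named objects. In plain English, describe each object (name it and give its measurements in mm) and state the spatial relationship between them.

A is the wall frame of a small rectangular building: four walls, each 2740 mm tall and 191 mm thick, enclosing a footprint 5230 mm (x) by 5150 mm (y) outside-to-outside, with no floor or roof. The front and back walls (the −y and +y sides) span the full width; the two side walls fit between them.

The house frame has a circular hole of radius 574 mm through its front wall, centred at (x = 1543, z = 1530).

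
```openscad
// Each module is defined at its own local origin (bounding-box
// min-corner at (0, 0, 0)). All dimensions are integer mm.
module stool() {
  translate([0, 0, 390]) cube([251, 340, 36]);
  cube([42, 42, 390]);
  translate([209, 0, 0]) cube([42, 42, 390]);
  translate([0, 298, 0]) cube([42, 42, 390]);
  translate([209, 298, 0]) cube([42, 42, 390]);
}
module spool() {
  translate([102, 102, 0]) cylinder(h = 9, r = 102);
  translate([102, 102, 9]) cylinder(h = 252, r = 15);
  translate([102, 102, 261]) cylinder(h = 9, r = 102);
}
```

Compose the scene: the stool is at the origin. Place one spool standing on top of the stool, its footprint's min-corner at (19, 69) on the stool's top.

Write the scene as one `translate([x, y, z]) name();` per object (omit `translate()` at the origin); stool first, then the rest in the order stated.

stool();
translate([19, 69, 426]) spool();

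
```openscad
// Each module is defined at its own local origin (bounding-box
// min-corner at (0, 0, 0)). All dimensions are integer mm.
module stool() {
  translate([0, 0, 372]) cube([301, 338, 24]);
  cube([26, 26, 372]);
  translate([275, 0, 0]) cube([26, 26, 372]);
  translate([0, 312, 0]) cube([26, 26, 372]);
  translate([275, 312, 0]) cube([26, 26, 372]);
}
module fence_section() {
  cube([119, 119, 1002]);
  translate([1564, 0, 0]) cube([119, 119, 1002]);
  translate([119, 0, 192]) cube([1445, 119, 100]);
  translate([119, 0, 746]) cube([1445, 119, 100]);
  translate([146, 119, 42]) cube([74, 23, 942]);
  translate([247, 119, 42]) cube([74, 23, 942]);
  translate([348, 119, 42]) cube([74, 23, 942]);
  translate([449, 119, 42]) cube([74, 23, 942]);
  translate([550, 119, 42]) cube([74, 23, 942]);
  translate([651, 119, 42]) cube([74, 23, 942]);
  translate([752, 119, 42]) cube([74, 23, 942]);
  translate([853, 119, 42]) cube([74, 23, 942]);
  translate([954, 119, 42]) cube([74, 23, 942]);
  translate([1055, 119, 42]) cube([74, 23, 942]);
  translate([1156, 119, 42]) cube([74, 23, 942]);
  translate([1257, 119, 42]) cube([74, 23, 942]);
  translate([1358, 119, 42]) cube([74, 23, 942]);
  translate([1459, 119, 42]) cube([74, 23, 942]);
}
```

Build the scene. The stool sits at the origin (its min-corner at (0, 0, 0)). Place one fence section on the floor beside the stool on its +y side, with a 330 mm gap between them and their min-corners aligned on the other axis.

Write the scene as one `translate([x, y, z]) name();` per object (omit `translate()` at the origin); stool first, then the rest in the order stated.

stool();
translate([0, 668, 0]) fence_section();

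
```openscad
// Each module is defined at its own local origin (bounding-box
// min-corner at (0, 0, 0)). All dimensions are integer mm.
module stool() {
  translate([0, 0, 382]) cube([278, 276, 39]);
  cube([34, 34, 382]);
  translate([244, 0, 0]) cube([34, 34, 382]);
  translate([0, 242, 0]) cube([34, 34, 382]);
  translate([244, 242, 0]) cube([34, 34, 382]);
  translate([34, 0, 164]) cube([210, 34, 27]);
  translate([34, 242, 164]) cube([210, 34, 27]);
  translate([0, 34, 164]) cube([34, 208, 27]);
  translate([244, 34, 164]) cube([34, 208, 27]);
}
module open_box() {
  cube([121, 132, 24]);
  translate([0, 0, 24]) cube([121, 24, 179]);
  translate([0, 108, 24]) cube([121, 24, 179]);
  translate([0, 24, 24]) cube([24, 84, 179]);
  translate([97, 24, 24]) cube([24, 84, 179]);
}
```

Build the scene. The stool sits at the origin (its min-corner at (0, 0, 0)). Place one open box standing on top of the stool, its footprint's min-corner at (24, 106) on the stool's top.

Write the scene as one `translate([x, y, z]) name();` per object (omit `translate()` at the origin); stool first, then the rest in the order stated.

stool();
translate([24, 106, 421]) open_box();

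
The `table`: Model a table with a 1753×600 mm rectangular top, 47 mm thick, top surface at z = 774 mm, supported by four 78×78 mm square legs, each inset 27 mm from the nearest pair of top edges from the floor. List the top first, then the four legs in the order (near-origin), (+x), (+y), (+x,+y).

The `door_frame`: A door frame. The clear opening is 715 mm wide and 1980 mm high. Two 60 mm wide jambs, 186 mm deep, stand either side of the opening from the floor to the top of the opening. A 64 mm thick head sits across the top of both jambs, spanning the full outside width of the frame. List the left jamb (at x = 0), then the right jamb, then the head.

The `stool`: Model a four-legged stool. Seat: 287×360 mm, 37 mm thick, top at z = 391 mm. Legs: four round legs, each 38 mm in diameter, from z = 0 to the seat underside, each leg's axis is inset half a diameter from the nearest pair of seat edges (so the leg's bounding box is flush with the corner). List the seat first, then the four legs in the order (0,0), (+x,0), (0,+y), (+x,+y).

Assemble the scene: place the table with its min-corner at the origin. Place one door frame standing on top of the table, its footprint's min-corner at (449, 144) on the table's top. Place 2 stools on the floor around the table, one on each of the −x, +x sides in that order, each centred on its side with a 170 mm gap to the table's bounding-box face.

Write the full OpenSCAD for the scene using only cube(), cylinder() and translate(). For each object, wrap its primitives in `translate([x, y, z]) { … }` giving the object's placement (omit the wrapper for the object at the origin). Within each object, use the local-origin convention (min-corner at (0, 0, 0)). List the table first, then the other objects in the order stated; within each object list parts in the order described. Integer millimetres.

translate([0, 0, 727]) cube([1753, 600, 47]);
translate([27, 27, 0]) cube([78, 78, 727]);
translate([1648, 27, 0]) cube([78, 78, 727]);
translate([27, 495, 0]) cube([78, 78, 727]);
translate([1648, 495, 0]) cube([78, 78, 727]);
translate([449, 144, 774]) {
  cube([60, 186, 1980]);
  translate([775, 0, 0]) cube([60, 186, 1980]);
  translate([0, 0, 1980]) cube([835, 186, 64]);
}
translate([-457, 120, 0]) {
  translate([0, 0, 354]) cube([287, 360, 37]);
  translate([19, 19, 0]) cylinder(h = 354, r = 19);
  translate([268, 19, 0]) cylinder(h = 354, r = 19);
  translate([19, 341, 0]) cylinder(h = 354, r = 19);
  translate([268, 341, 0]) cylinder(h = 354, r = 19);
}
translate([1923, 120, 0]) {
  translate([0, 0, 354]) cube([287, 360, 37]);
  translate([19, 19, 0]) cylinder(h = 354, r = 19);
  translate([268, 19, 0]) cylinder(h = 354, r = 19);
  translate([19, 341, 0]) cylinder(h = 354, r = 19);
  translate([268, 341, 0]) cylinder(h = 354, r = 19);
}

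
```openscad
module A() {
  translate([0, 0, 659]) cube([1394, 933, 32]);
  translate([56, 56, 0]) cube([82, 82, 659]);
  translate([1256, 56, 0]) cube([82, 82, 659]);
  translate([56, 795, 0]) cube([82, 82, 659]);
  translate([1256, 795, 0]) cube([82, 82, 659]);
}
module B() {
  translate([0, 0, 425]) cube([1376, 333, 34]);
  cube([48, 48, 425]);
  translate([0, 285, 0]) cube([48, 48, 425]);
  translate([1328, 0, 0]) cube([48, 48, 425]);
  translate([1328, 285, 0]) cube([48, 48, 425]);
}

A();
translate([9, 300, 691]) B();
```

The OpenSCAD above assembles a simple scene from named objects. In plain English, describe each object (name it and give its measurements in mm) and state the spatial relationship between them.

A is a table: top 1394 mm (x) × 933 mm (y), 32 mm thick, upper face at z = 691 mm, on four 82×82 mm square legs, each inset 56 mm from the nearest pair of top edges, running from z = 0 to the bottom of the top.

B is a long wooden bench with a 1376 mm (x) × 333 mm (y) seat, 34 mm thick, its top surface 459 mm above the floor. Four 48 mm square legs at the seat corners, flush with the edges, run from z = 0 to the seat underside.

The bench is on top of the table, centred.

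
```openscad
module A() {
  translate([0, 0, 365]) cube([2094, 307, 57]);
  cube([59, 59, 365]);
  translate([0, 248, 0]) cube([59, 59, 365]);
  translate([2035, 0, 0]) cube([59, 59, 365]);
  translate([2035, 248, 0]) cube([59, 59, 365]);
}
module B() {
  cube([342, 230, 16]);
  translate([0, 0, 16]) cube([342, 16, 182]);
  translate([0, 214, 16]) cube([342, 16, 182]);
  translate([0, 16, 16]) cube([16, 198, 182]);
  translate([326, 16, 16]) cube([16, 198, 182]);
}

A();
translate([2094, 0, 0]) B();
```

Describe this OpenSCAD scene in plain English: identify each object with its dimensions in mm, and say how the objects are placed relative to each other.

A is a long wooden bench with a 2094 mm (x) × 307 mm (y) seat, 57 mm thick, its top surface 422 mm above the floor. Four 59 mm square legs at the seat corners, flush with the edges, run from z = 0 to the seat underside.

B is an open storage box with external size 342×230×198 mm and wall thickness 16 mm (the base is also 16 mm thick). The base covers the whole footprint; the four walls stand on the base, with the y-facing walls full-width and the x-facing walls fitting between their inner faces.

The open box is against the bench's +x side, with their −y faces flush.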